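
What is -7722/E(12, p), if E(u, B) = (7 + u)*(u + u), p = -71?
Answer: -1287/76 ≈ -16.934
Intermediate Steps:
E(u, B) = 2*u*(7 + u) (E(u, B) = (7 + u)*(2*u) = 2*u*(7 + u))
-7722/E(12, p) = -7722*1/(24*(7 + 12)) = -7722/(2*12*19) = -7722/456 = -7722*1/456 = -1287/76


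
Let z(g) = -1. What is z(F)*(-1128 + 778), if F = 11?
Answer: 350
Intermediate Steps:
z(F)*(-1128 + 778) = -(-1128 + 778) = -1*(-350) = 350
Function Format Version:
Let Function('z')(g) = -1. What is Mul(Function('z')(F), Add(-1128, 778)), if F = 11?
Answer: 350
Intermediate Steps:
Mul(Function('z')(F), Add(-1128, 778)) = Mul(-1, Add(-1128, 778)) = Mul(-1, -350) = 350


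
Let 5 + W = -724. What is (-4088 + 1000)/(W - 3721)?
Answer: 1544/2225 ≈ 0.69393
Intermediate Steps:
W = -729 (W = -5 - 724 = -729)
(-4088 + 1000)/(W - 3721) = (-4088 + 1000)/(-729 - 3721) = -3088/(-4450) = -3088*(-1/4450) = 1544/2225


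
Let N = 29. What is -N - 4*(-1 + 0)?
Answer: -25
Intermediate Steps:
-N - 4*(-1 + 0) = -1*29 - 4*(-1 + 0) = -29 - 4*(-1) = -29 + 4 = -25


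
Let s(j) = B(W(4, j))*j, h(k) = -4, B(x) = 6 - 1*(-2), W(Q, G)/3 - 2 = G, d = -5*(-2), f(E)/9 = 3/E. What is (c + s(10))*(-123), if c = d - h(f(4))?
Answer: -11562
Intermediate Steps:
f(E) = 27/E (f(E) = 9*(3/E) = 27/E)
d = 10
W(Q, G) = 6 + 3*G
B(x) = 8 (B(x) = 6 + 2 = 8)
s(j) = 8*j
c = 14 (c = 10 - 1*(-4) = 10 + 4 = 14)
(c + s(10))*(-123) = (14 + 8*10)*(-123) = (14 + 80)*(-123) = 94*(-123) = -11562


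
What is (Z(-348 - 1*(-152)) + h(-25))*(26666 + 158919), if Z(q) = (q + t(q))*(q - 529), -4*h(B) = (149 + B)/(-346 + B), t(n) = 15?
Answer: 9035114046010/371 ≈ 2.4353e+10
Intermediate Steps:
h(B) = -(149 + B)/(4*(-346 + B))
Z(q) = (-529 + q)*(15 + q) (Z(q) = (q + 15)*(q - 529) = (15 + q)*(-529 + q) = (-529 + q)*(15 + q))
(Z(-348 - 1*(-152)) + h(-25))*(26666 + 158919) = ((-7935 + (-348 - 1*(-152))² - 514*(-348 - 1*(-152))) + (-149 - 1*(-25))/(4*(-346 - 25)))*(26666 + 158919) = ((-7935 + (-348 + 152)² - 514*(-348 + 152)) + (¼)*(-149 + 25)/(-371))*185585 = ((-7935 + (-196)² - 514*(-196)) + (¼)*(-1/371)*(-124))*185585 = ((-7935 + 38416 + 100744) + 31/371)*185585 = (131225 + 31/371)*185585 = (48684506/371)*185585 = 9035114046010/371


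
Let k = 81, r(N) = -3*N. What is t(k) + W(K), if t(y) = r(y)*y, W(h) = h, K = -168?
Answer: -19851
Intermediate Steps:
t(y) = -3*y² (t(y) = (-3*y)*y = -3*y²)
t(k) + W(K) = -3*81² - 168 = -3*6561 - 168 = -19683 - 168 = -19851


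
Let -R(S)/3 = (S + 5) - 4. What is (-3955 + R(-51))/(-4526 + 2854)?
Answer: 3805/1672 ≈ 2.2757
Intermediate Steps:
R(S) = -3 - 3*S (R(S) = -3*((S + 5) - 4) = -3*((5 + S) - 4) = -3*(1 + S) = -3 - 3*S)
(-3955 + R(-51))/(-4526 + 2854) = (-3955 + (-3 - 3*(-51)))/(-4526 + 2854) = (-3955 + (-3 + 153))/(-1672) = (-3955 + 150)*(-1/1672) = -3805*(-1/1672) = 3805/1672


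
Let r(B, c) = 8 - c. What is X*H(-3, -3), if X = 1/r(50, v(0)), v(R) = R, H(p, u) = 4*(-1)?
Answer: -1/2 ≈ -0.50000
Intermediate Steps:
H(p, u) = -4
X = 1/8 (X = 1/(8 - 1*0) = 1/(8 + 0) = 1/8 ≈ 0.12500)
X*H(-3, -3) = (1/8)*(-4) = -1/2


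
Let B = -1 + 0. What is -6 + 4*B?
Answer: -10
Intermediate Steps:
B = -1
-6 + 4*B = -6 + 4*(-1) = -6 - 4 = -10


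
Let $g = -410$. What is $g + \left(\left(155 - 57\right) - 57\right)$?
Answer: $-369$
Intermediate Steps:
$g + \left(\left(155 - 57\right) - 57\right) = -410 + \left(\left(155 - 57\right) - 57\right) = -410 + \left(98 - 57\right) = -410 + 41 = -369$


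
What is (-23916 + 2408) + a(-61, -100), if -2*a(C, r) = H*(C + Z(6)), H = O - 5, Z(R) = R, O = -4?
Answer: -43511/2 ≈ -21756.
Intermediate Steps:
H = -9 (H = -4 - 5 = -9)
a(C, r) = 27 + 9*C/2 (a(C, r) = -(-9)*(C + 6)/2 = -(-9)*(6 + C)/2 = -(-54 - 9*C)/2 = 27 + 9*C/2)
(-23916 + 2408) + a(-61, -100) = (-23916 + 2408) + (27 + (9/2)*(-61)) = -21508 + (27 - 549/2) = -21508 - 495/2 = -43511/2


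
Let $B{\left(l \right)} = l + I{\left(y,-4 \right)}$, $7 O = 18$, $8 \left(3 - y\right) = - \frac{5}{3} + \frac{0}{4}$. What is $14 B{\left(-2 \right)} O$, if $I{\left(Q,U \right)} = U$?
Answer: $-216$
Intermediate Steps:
$y = \frac{77}{24}$ ($y = 3 - \frac{- \frac{5}{3} + \frac{0}{4}}{8} = 3 - \frac{\left(-5\right) \frac{1}{3} + 0 \cdot \frac{1}{4}}{8} = 3 - \frac{- \frac{5}{3} + 0}{8} = 3 - - \frac{5}{24} = 3 + \frac{5}{24} = \frac{77}{24} \approx 3.2083$)
$O = \frac{18}{7}$ ($O = \frac{1}{7} \cdot 18 = \frac{18}{7} \approx 2.5714$)
$B{\left(l \right)} = -4 + l$ ($B{\left(l \right)} = l - 4 = -4 + l$)
$14 B{\left(-2 \right)} O = 14 \left(-4 - 2\right) \frac{18}{7} = 14 \left(-6\right) \frac{18}{7} = \left(-84\right) \frac{18}{7} = -216$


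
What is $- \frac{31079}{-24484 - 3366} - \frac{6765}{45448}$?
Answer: $\frac{612036571}{632863400} \approx 0.96709$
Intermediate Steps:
$- \frac{31079}{-24484 - 3366} - \frac{6765}{45448} = - \frac{31079}{-27850} - \frac{6765}{45448} = \left(-31079\right) \left(- \frac{1}{27850}\right) - \frac{6765}{45448} = \frac{31079}{27850} - \frac{6765}{45448} = \frac{612036571}{632863400}$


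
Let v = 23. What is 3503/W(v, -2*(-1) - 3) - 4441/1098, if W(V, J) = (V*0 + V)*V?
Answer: 1497005/580842 ≈ 2.5773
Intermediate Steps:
W(V, J) = V² (W(V, J) = (0 + V)*V = V*V = V²)
3503/W(v, -2*(-1) - 3) - 4441/1098 = 3503/(23²) - 4441/1098 = 3503/529 - 4441*1/1098 = 3503*(1/529) - 4441/1098 = 3503/529 - 4441/1098 = 1497005/580842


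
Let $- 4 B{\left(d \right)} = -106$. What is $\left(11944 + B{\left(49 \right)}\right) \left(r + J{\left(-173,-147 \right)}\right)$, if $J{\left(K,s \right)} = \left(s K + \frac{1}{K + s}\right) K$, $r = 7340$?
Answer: $- \frac{33649343327967}{640} \approx -5.2577 \cdot 10^{10}$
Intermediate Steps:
$B{\left(d \right)} = \frac{53}{2}$ ($B{\left(d \right)} = \left(- \frac{1}{4}\right) \left(-106\right) = \frac{53}{2}$)
$J{\left(K,s \right)} = K \left(\frac{1}{K + s} + K s\right)$ ($J{\left(K,s \right)} = \left(K s + \frac{1}{K + s}\right) K = \left(\frac{1}{K + s} + K s\right) K = K \left(\frac{1}{K + s} + K s\right)$)
$\left(11944 + B{\left(49 \right)}\right) \left(r + J{\left(-173,-147 \right)}\right) = \left(11944 + \frac{53}{2}\right) \left(7340 - \frac{173 \left(1 - 173 \left(-147\right)^{2} - 147 \left(-173\right)^{2}\right)}{-173 - 147}\right) = \frac{23941 \left(7340 - \frac{173 \left(1 - 3738357 - 4399563\right)}{-320}\right)}{2} = \frac{23941 \left(7340 - - \frac{173 \left(1 - 3738357 - 4399563\right)}{320}\right)}{2} = \frac{23941 \left(7340 - \left(- \frac{173}{320}\right) \left(-8137919\right)\right)}{2} = \frac{23941 \left(7340 - \frac{1407859987}{320}\right)}{2} = \frac{23941}{2} \left(- \frac{1405511187}{320}\right) = - \frac{33649343327967}{640}$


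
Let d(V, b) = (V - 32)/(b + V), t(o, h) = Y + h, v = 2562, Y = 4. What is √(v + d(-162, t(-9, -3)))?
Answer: 2*√16610209/161 ≈ 50.628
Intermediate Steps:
t(o, h) = 4 + h
d(V, b) = (-32 + V)/(V + b)
√(v + d(-162, t(-9, -3))) = √(2562 + (-32 - 162)/(-162 + (4 - 3))) = √(2562 - 194/(-162 + 1)) = √(2562 - 194/(-161)) = √(2562 - 1/161*(-194)) = √(2562 + 194/161) = √(412676/161) = 2*√16610209/161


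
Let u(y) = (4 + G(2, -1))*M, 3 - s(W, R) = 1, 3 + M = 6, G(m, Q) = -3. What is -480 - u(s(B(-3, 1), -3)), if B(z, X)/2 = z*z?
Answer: -483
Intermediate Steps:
B(z, X) = 2*z**2 (B(z, X) = 2*(z*z) = 2*z**2)
M = 3 (M = -3 + 6 = 3)
s(W, R) = 2 (s(W, R) = 3 - 1*1 = 3 - 1 = 2)
u(y) = 3 (u(y) = (4 - 3)*3 = 1*3 = 3)
-480 - u(s(B(-3, 1), -3)) = -480 - 1*3 = -480 - 3 = -483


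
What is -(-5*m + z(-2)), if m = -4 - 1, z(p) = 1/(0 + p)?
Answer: -49/2 ≈ -24.500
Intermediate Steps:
z(p) = 1/p
m = -5
-(-5*m + z(-2)) = -(-5*(-5) + 1/(-2)) = -(25 - 1/2) = -1*49/2 = -49/2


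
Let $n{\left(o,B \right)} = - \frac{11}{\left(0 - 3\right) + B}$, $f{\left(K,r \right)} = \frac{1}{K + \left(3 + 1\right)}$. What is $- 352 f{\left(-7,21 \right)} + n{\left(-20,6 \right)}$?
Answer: $\frac{341}{3} \approx 113.67$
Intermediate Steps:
$f{\left(K,r \right)} = \frac{1}{4 + K}$ ($f{\left(K,r \right)} = \frac{1}{K + 4} = \frac{1}{4 + K}$)
$n{\left(o,B \right)} = - \frac{11}{-3 + B}$
$- 352 f{\left(-7,21 \right)} + n{\left(-20,6 \right)} = - \frac{352}{4 - 7} - \frac{11}{-3 + 6} = - \frac{352}{-3} - \frac{11}{3} = \left(-352\right) \left(- \frac{1}{3}\right) - \frac{11}{3} = \frac{352}{3} - \frac{11}{3} = \frac{341}{3}$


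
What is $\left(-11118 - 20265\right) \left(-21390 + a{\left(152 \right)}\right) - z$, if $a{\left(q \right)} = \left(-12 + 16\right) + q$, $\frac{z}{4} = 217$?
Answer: $666385754$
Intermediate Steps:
$z = 868$ ($z = 4 \cdot 217 = 868$)
$a{\left(q \right)} = 4 + q$
$\left(-11118 - 20265\right) \left(-21390 + a{\left(152 \right)}\right) - z = \left(-11118 - 20265\right) \left(-21390 + \left(4 + 152\right)\right) - 868 = - 31383 \left(-21390 + 156\right) - 868 = \left(-31383\right) \left(-21234\right) - 868 = 666386622 - 868 = 666385754$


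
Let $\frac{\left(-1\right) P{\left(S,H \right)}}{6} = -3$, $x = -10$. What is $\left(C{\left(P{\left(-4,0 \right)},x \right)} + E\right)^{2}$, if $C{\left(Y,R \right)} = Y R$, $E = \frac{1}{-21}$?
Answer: $\frac{14295961}{441} \approx 32417.0$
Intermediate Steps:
$P{\left(S,H \right)} = 18$ ($P{\left(S,H \right)} = \left(-6\right) \left(-3\right) = 18$)
$E = - \frac{1}{21} \approx -0.047619$
$C{\left(Y,R \right)} = R Y$
$\left(C{\left(P{\left(-4,0 \right)},x \right)} + E\right)^{2} = \left(\left(-10\right) 18 - \frac{1}{21}\right)^{2} = \left(-180 - \frac{1}{21}\right)^{2} = \left(- \frac{3781}{21}\right)^{2} = \frac{14295961}{441}$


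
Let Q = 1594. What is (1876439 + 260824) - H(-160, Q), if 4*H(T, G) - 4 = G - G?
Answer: 2137262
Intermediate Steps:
H(T, G) = 1 (H(T, G) = 1 + (G - G)/4 = 1 + (¼)*0 = 1 + 0 = 1)
(1876439 + 260824) - H(-160, Q) = (1876439 + 260824) - 1*1 = 2137263 - 1 = 2137262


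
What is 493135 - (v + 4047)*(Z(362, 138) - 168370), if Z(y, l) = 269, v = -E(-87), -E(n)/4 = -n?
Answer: 739297030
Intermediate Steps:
E(n) = 4*n (E(n) = -(-4)*n = 4*n)
v = 348 (v = -4*(-87) = -1*(-348) = 348)
493135 - (v + 4047)*(Z(362, 138) - 168370) = 493135 - (348 + 4047)*(269 - 168370) = 493135 - 4395*(-168101) = 493135 - 1*(-738803895) = 493135 + 738803895 = 739297030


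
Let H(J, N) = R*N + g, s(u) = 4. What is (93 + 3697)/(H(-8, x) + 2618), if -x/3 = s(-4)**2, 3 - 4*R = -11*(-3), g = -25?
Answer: 3790/2953 ≈ 1.2834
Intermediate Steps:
R = -15/2 (R = 3/4 - (-11)*(-3)/4 = 3/4 - 1/4*33 = 3/4 - 33/4 = -15/2 ≈ -7.5000)
x = -48 (x = -3*4**2 = -3*16 = -48)
H(J, N) = -25 - 15*N/2 (H(J, N) = -15*N/2 - 25 = -25 - 15*N/2)
(93 + 3697)/(H(-8, x) + 2618) = (93 + 3697)/((-25 - 15/2*(-48)) + 2618) = 3790/((-25 + 360) + 2618) = 3790/(335 + 2618) = 3790/2953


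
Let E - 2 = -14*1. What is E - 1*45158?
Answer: -45170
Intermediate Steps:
E = -12 (E = 2 - 14*1 = 2 - 14 = -12)
E - 1*45158 = -12 - 1*45158 = -12 - 45158 = -45170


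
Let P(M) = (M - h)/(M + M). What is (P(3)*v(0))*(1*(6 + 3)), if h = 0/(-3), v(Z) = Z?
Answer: 0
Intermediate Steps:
h = 0 (h = 0*(-1/3) = 0)
P(M) = 1/2 (P(M) = (M - 1*0)/(M + M) = (M + 0)/((2*M)) = M*(1/(2*M)) = 1/2)
(P(3)*v(0))*(1*(6 + 3)) = ((1/2)*0)*(1*(6 + 3)) = 0*(1*9) = 0*9 = 0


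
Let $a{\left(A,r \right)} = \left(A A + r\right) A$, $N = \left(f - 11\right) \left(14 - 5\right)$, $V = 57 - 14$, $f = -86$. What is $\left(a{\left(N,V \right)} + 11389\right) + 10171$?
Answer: $-665354596$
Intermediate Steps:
$V = 43$ ($V = 57 - 14 = 43$)
$N = -873$ ($N = \left(-86 - 11\right) \left(14 - 5\right) = \left(-97\right) 9 = -873$)
$a{\left(A,r \right)} = A \left(r + A^{2}\right)$ ($a{\left(A,r \right)} = \left(A^{2} + r\right) A = \left(r + A^{2}\right) A = A \left(r + A^{2}\right)$)
$\left(a{\left(N,V \right)} + 11389\right) + 10171 = \left(- 873 \left(43 + \left(-873\right)^{2}\right) + 11389\right) + 10171 = \left(- 873 \left(43 + 762129\right) + 11389\right) + 10171 = \left(\left(-873\right) 762172 + 11389\right) + 10171 = \left(-665376156 + 11389\right) + 10171 = -665364767 + 10171 = -665354596$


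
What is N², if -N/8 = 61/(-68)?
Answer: 14884/289 ≈ 51.502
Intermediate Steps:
N = 122/17 (N = -488/(-68) = -488*(-1)/68 = -8*(-61/68) = 122/17 ≈ 7.1765)
N² = (122/17)² = 14884/289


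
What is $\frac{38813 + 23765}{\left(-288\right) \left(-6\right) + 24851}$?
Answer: $\frac{62578}{26579} \approx 2.3544$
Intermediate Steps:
$\frac{38813 + 23765}{\left(-288\right) \left(-6\right) + 24851} = \frac{62578}{1728 + 24851} = \frac{62578}{26579}$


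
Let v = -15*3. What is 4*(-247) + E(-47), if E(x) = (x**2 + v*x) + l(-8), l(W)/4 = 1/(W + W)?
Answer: 13343/4 ≈ 3335.8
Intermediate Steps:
l(W) = 2/W (l(W) = 4/(W + W) = 4/((2*W)) = 4*(1/(2*W)) = 2/W)
v = -45
E(x) = -1/4 + x**2 - 45*x (E(x) = (x**2 - 45*x) + 2/(-8) = (x**2 - 45*x) + 2*(-1/8) = (x**2 - 45*x) - 1/4 = -1/4 + x**2 - 45*x)
4*(-247) + E(-47) = 4*(-247) + (-1/4 + (-47)**2 - 45*(-47)) = -988 + (-1/4 + 2209 + 2115) = -988 + 17295/4 = 13343/4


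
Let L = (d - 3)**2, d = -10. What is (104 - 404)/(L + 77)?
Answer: -50/41 ≈ -1.2195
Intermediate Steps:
L = 169 (L = (-10 - 3)**2 = (-13)**2 = 169)
(104 - 404)/(L + 77) = (104 - 404)/(169 + 77) = -300/246 = -300*1/246 = -50/41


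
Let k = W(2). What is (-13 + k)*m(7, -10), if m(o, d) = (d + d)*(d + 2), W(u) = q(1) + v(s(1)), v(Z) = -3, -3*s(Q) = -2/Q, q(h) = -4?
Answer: -3200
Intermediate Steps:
s(Q) = 2/(3*Q) (s(Q) = -(-2)/(3*Q) = 2/(3*Q))
W(u) = -7 (W(u) = -4 - 3 = -7)
k = -7
m(o, d) = 2*d*(2 + d) (m(o, d) = (2*d)*(2 + d) = 2*d*(2 + d))
(-13 + k)*m(7, -10) = (-13 - 7)*(2*(-10)*(2 - 10)) = -40*(-10)*(-8) = -20*160 = -3200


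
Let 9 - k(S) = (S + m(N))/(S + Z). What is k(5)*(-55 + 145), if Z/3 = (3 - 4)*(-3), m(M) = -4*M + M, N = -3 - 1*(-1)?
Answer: 5175/7 ≈ 739.29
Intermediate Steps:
N = -2 (N = -3 + 1 = -2)
m(M) = -3*M
Z = 9 (Z = 3*((3 - 4)*(-3)) = 3*(-1*(-3)) = 3*3 = 9)
k(S) = 9 - (6 + S)/(9 + S) (k(S) = 9 - (S - 3*(-2))/(S + 9) = 9 - (S + 6)/(9 + S) = 9 - (6 + S)/(9 + S))
k(5)*(-55 + 145) = ((75 + 8*5)/(9 + 5))*(-55 + 145) = ((75 + 40)/14)*90 = ((1/14)*115)*90 = (115/14)*90 = 5175/7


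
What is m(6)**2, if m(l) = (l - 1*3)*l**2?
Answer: 11664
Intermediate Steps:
m(l) = l**2*(-3 + l) (m(l) = (l - 3)*l**2 = (-3 + l)*l**2 = l**2*(-3 + l))
m(6)**2 = (6**2*(-3 + 6))**2 = (36*3)**2 = 108**2 = 11664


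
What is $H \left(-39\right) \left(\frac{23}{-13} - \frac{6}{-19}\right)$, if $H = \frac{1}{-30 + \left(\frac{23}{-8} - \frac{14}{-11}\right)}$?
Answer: $- \frac{31592}{17613} \approx -1.7937$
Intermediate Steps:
$H = - \frac{88}{2781}$ ($H = \frac{1}{-30 + \left(23 \left(- \frac{1}{8}\right) - - \frac{14}{11}\right)} = \frac{1}{-30 + \left(- \frac{23}{8} + \frac{14}{11}\right)} = \frac{1}{-30 - \frac{141}{88}} = \frac{1}{- \frac{2781}{88}} = - \frac{88}{2781} \approx -0.031643$)
$H \left(-39\right) \left(\frac{23}{-13} - \frac{6}{-19}\right) = \left(- \frac{88}{2781}\right) \left(-39\right) \left(\frac{23}{-13} - \frac{6}{-19}\right) = \frac{1144 \left(23 \left(- \frac{1}{13}\right) - - \frac{6}{19}\right)}{927} = \frac{1144 \left(- \frac{23}{13} + \frac{6}{19}\right)}{927} = \frac{1144}{927} \left(- \frac{359}{247}\right) = - \frac{31592}{17613}$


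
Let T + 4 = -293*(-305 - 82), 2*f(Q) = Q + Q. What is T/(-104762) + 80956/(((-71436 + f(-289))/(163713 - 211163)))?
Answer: 16096826164553/300562178 ≈ 53556.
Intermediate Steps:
f(Q) = Q (f(Q) = (Q + Q)/2 = (2*Q)/2 = Q)
T = 113387 (T = -4 - 293*(-305 - 82) = -4 - 293*(-387) = -4 + 113391 = 113387)
T/(-104762) + 80956/(((-71436 + f(-289))/(163713 - 211163))) = 113387/(-104762) + 80956/(((-71436 - 289)/(163713 - 211163))) = 113387*(-1/104762) + 80956/((-71725/(-47450))) = -113387/104762 + 80956/((-71725*(-1/47450))) = -113387/104762 + 80956/(2869/1898) = -113387/104762 + 80956*(1898/2869) = -113387/104762 + 153654488/2869 = 16096826164553/300562178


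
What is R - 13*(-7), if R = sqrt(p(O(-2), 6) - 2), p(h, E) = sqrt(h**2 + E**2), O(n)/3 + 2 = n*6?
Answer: 91 + sqrt(-2 + 30*sqrt(2)) ≈ 97.358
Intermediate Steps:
O(n) = -6 + 18*n (O(n) = -6 + 3*(n*6) = -6 + 3*(6*n) = -6 + 18*n)
p(h, E) = sqrt(E**2 + h**2)
R = sqrt(-2 + 30*sqrt(2)) (R = sqrt(sqrt(6**2 + (-6 + 18*(-2))**2) - 2) = sqrt(sqrt(36 + (-6 - 36)**2) - 2) = sqrt(sqrt(36 + (-42)**2) - 2) = sqrt(sqrt(36 + 1764) - 2) = sqrt(sqrt(1800) - 2) = sqrt(30*sqrt(2) - 2) = sqrt(-2 + 30*sqrt(2)) ≈ 6.3582)
R - 13*(-7) = sqrt(-2 + 30*sqrt(2)) - 13*(-7) = sqrt(-2 + 30*sqrt(2)) + 91 = 91 + sqrt(-2 + 30*sqrt(2))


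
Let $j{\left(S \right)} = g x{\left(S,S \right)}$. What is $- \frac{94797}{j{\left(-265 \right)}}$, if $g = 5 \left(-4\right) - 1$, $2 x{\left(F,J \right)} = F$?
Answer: $- \frac{63198}{1855} \approx -34.069$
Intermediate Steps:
$x{\left(F,J \right)} = \frac{F}{2}$
$g = -21$ ($g = -20 - 1 = -21$)
$j{\left(S \right)} = - \frac{21 S}{2}$ ($j{\left(S \right)} = - 21 \frac{S}{2} = - \frac{21 S}{2}$)
$- \frac{94797}{j{\left(-265 \right)}} = - \frac{94797}{\left(- \frac{21}{2}\right) \left(-265\right)} = - \frac{94797}{\frac{5565}{2}} = \left(-94797\right) \frac{2}{5565} = - \frac{63198}{1855}$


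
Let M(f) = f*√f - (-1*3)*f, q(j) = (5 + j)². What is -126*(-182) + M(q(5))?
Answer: 24232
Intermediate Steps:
M(f) = f^(3/2) + 3*f (M(f) = f^(3/2) - (-3)*f = f^(3/2) + 3*f)
-126*(-182) + M(q(5)) = -126*(-182) + (((5 + 5)²)^(3/2) + 3*(5 + 5)²) = 22932 + ((10²)^(3/2) + 3*10²) = 22932 + (100^(3/2) + 3*100) = 22932 + (1000 + 300) = 22932 + 1300 = 24232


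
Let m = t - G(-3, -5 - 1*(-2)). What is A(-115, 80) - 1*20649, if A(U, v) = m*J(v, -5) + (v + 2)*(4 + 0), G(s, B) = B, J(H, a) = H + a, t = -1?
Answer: -20171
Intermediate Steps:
m = 2 (m = -1 - (-5 - 1*(-2)) = -1 - (-5 + 2) = -1 - 1*(-3) = -1 + 3 = 2)
A(U, v) = -2 + 6*v (A(U, v) = 2*(v - 5) + (v + 2)*(4 + 0) = 2*(-5 + v) + (2 + v)*4 = (-10 + 2*v) + (8 + 4*v) = -2 + 6*v)
A(-115, 80) - 1*20649 = (-2 + 6*80) - 1*20649 = (-2 + 480) - 20649 = 478 - 20649 = -20171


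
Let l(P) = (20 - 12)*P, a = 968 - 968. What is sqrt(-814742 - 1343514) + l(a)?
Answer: 4*I*sqrt(134891) ≈ 1469.1*I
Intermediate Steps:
a = 0
l(P) = 8*P
sqrt(-814742 - 1343514) + l(a) = sqrt(-814742 - 1343514) + 8*0 = sqrt(-2158256) + 0 = 4*I*sqrt(134891) + 0 = 4*I*sqrt(134891)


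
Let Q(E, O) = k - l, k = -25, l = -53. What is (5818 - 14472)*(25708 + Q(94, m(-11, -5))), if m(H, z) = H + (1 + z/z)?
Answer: -222719344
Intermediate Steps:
m(H, z) = 2 + H (m(H, z) = H + (1 + 1) = H + 2 = 2 + H)
Q(E, O) = 28 (Q(E, O) = -25 - 1*(-53) = -25 + 53 = 28)
(5818 - 14472)*(25708 + Q(94, m(-11, -5))) = (5818 - 14472)*(25708 + 28) = -8654*25736 = -222719344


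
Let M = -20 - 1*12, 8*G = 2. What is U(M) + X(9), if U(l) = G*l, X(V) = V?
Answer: 1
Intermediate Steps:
G = ¼ (G = (⅛)*2 = ¼ ≈ 0.25000)
M = -32 (M = -20 - 12 = -32)
U(l) = l/4
U(M) + X(9) = (¼)*(-32) + 9 = -8 + 9 = 1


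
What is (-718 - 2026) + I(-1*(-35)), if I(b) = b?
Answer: -2709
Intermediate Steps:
(-718 - 2026) + I(-1*(-35)) = (-718 - 2026) - 1*(-35) = -2744 + 35 = -2709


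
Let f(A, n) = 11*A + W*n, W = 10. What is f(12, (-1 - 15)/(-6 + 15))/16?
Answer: 257/36 ≈ 7.1389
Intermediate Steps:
f(A, n) = 10*n + 11*A (f(A, n) = 11*A + 10*n = 10*n + 11*A)
f(12, (-1 - 15)/(-6 + 15))/16 = (10*((-1 - 15)/(-6 + 15)) + 11*12)/16 = (10*(-16/9) + 132)*(1/16) = (-160/9 + 132)*(1/16) = (1028/9)*(1/16) = 257/36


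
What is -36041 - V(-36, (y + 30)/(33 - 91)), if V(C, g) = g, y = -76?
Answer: -1045212/29 ≈ -36042.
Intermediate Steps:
-36041 - V(-36, (y + 30)/(33 - 91)) = -36041 - (-76 + 30)/(33 - 91) = -36041 - (-46)/(-58) = -36041 - (-46)*(-1)/58 = -36041 - 1*23/29 = -36041 - 23/29 = -1045212/29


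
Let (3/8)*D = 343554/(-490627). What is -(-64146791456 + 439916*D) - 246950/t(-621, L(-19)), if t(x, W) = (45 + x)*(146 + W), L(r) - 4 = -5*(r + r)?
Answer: 616358436408568238309/9608439168 ≈ 6.4148e+10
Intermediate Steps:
L(r) = 4 - 10*r (L(r) = 4 - 5*(r + r) = 4 - 10*r)
D = -916144/490627 (D = 8*(343554/(-490627))/3 = 8*(343554*(-1/490627))/3 = (8/3)*(-343554/490627) = -916144/490627 ≈ -1.8673)
-(-64146791456 + 439916*D) - 246950/t(-621, L(-19)) = -439916/(1/(-145816 - 916144/490627)) - 246950/(6570 + 45*(4 - 10*(-19)) + 146*(-621) + (4 - 10*(-19))*(-621)) = -439916/(1/(-71542182776/490627)) - 246950/(6570 + 45*(4 + 190) - 90666 + (4 + 190)*(-621)) = -439916/(-490627/71542182776) - 246950/(6570 + 45*194 - 90666 + 194*(-621)) = -439916*(-71542182776/490627) - 246950/(6570 + 8730 - 90666 - 120474) = 31472550878086816/490627 - 246950/(-195840) = 31472550878086816/490627 - 246950*(-1/195840) = 31472550878086816/490627 + 24695/19584 = 616358436408568238309/9608439168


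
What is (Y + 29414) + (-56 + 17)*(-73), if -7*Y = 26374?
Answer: 199453/7 ≈ 28493.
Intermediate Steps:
Y = -26374/7 (Y = -⅐*26374 = -26374/7 ≈ -3767.7)
(Y + 29414) + (-56 + 17)*(-73) = (-26374/7 + 29414) + (-56 + 17)*(-73) = 179524/7 - 39*(-73) = 179524/7 + 2847 = 199453/7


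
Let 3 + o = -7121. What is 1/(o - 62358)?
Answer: -1/69482 ≈ -1.4392e-5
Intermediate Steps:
o = -7124 (o = -3 - 7121 = -7124)
1/(o - 62358) = 1/(-7124 - 62358) = 1/(-69482) = -1/69482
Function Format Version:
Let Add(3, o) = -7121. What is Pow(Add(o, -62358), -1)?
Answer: Rational(-1, 69482) ≈ -1.4392e-5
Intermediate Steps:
o = -7124 (o = Add(-3, -7121) = -7124)
Pow(Add(o, -62358), -1) = Pow(Add(-7124, -62358), -1) = Pow(-69482, -1) = Rational(-1, 69482)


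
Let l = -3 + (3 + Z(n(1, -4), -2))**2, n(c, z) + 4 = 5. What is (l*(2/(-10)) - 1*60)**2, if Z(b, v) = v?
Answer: 88804/25 ≈ 3552.2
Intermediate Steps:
n(c, z) = 1 (n(c, z) = -4 + 5 = 1)
l = -2 (l = -3 + (3 - 2)**2 = -3 + 1**2 = -3 + 1 = -2)
(l*(2/(-10)) - 1*60)**2 = (-4/(-10) - 1*60)**2 = (-4*(-1)/10 - 60)**2 = (-2*(-1/5) - 60)**2 = (2/5 - 60)**2 = (-298/5)**2 = 88804/25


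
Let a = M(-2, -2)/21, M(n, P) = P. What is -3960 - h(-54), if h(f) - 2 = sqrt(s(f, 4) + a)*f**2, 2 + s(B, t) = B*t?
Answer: -3962 - 1944*I*sqrt(24045)/7 ≈ -3962.0 - 43064.0*I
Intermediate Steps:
s(B, t) = -2 + B*t
a = -2/21 ≈ -0.095238
h(f) = 2 + f**2*sqrt(-44/21 + 4*f) (h(f) = 2 + sqrt((-2 + f*4) - 2/21)*f**2 = 2 + sqrt((-2 + 4*f) - 2/21)*f**2 = 2 + sqrt(-44/21 + 4*f)*f**2 = 2 + f**2*sqrt(-44/21 + 4*f))
-3960 - h(-54) = -3960 - (2 + (2/21)*(-54)**2*sqrt(-231 + 441*(-54))) = -3960 - (2 + (2/21)*2916*sqrt(-231 - 23814)) = -3960 - (2 + (2/21)*2916*sqrt(-24045)) = -3960 - (2 + (2/21)*2916*(I*sqrt(24045))) = -3960 - (2 + 1944*I*sqrt(24045)/7) = -3960 + (-2 - 1944*I*sqrt(24045)/7) = -3962 - 1944*I*sqrt(24045)/7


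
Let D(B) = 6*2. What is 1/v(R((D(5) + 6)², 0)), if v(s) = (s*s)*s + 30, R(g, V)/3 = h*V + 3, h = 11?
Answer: 1/759 ≈ 0.0013175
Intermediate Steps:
D(B) = 12
R(g, V) = 9 + 33*V (R(g, V) = 3*(11*V + 3) = 3*(3 + 11*V) = 9 + 33*V)
v(s) = 30 + s³ (v(s) = s²*s + 30 = s³ + 30 = 30 + s³)
1/v(R((D(5) + 6)², 0)) = 1/(30 + (9 + 33*0)³) = 1/(30 + (9 + 0)³) = 1/(30 + 9³) = 1/(30 + 729) = 1/759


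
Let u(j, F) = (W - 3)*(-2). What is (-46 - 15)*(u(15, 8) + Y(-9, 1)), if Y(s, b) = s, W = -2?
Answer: -61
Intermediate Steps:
u(j, F) = 10 (u(j, F) = (-2 - 3)*(-2) = -5*(-2) = 10)
(-46 - 15)*(u(15, 8) + Y(-9, 1)) = (-46 - 15)*(10 - 9) = -61*1 = -61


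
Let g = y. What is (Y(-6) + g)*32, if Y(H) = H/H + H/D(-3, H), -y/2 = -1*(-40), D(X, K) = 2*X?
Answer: -2496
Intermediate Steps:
y = -80 (y = -(-2)*(-40) = -2*40 = -80)
Y(H) = 1 - H/6 (Y(H) = H/H + H/((2*(-3))) = 1 + H/(-6) = 1 + H*(-⅙) = 1 - H/6)
g = -80
(Y(-6) + g)*32 = ((1 - ⅙*(-6)) - 80)*32 = ((1 + 1) - 80)*32 = (2 - 80)*32 = -78*32 = -2496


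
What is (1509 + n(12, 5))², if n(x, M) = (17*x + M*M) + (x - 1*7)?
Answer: 3038049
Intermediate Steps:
n(x, M) = -7 + M² + 18*x (n(x, M) = (17*x + M²) + (x - 7) = (M² + 17*x) + (-7 + x) = -7 + M² + 18*x)
(1509 + n(12, 5))² = (1509 + (-7 + 5² + 18*12))² = (1509 + (-7 + 25 + 216))² = (1509 + 234)² = 1743² = 3038049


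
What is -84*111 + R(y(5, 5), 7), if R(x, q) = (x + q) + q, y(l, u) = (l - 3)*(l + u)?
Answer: -9290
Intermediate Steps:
y(l, u) = (-3 + l)*(l + u)
R(x, q) = x + 2*q (R(x, q) = (q + x) + q = x + 2*q)
-84*111 + R(y(5, 5), 7) = -84*111 + ((5² - 3*5 - 3*5 + 5*5) + 2*7) = -9324 + ((25 - 15 - 15 + 25) + 14) = -9324 + (20 + 14) = -9324 + 34 = -9290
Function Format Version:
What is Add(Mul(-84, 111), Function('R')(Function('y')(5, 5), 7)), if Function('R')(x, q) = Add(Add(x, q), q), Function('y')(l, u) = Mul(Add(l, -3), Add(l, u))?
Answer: -9290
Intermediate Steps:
Function('y')(l, u) = Mul(Add(-3, l), Add(l, u))
Function('R')(x, q) = Add(x, Mul(2, q)) (Function('R')(x, q) = Add(Add(q, x), q) = Add(x, Mul(2, q)))
Add(Mul(-84, 111), Function('R')(Function('y')(5, 5), 7)) = Add(Mul(-84, 111), Add(Add(Pow(5, 2), Mul(-3, 5), Mul(-3, 5), Mul(5, 5)), Mul(2, 7))) = Add(-9324, Add(Add(25, -15, -15, 25), 14)) = Add(-9324, Add(20, 14)) = Add(-9324, 34) = -9290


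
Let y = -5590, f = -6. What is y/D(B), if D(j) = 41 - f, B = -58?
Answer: -5590/47 ≈ -118.94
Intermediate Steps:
D(j) = 47 (D(j) = 41 - 1*(-6) = 41 + 6 = 47)
y/D(B) = -5590/47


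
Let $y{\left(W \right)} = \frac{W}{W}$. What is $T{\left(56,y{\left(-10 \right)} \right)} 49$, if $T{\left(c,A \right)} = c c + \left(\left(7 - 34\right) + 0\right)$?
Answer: $152341$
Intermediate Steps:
$y{\left(W \right)} = 1$
$T{\left(c,A \right)} = -27 + c^{2}$ ($T{\left(c,A \right)} = c^{2} + \left(-27 + 0\right) = c^{2} - 27 = -27 + c^{2}$)
$T{\left(56,y{\left(-10 \right)} \right)} 49 = \left(-27 + 56^{2}\right) 49 = \left(-27 + 3136\right) 49 = 3109 \cdot 49 = 152341$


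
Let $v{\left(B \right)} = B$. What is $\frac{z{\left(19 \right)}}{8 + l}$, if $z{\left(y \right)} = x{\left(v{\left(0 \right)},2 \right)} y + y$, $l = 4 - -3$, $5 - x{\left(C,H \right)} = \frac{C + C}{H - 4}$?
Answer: $\frac{38}{5} \approx 7.6$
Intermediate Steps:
$x{\left(C,H \right)} = 5 - \frac{2 C}{-4 + H}$ ($x{\left(C,H \right)} = 5 - \frac{C + C}{H - 4} = 5 - \frac{2 C}{-4 + H}$)
$l = 7$ ($l = 4 + 3 = 7$)
$z{\left(y \right)} = 6 y$ ($z{\left(y \right)} = \frac{-20 - 0 + 5 \cdot 2}{-4 + 2} y + y = \frac{-20 + 0 + 10}{-2} y + y = \left(- \frac{1}{2}\right) \left(-10\right) y + y = 5 y + y = 6 y$)
$\frac{z{\left(19 \right)}}{8 + l} = \frac{6 \cdot 19}{8 + 7} = \frac{114}{15} = 114 \cdot \frac{1}{15} = \frac{38}{5}$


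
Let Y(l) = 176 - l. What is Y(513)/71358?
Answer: -337/71358 ≈ -0.0047227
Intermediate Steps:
Y(513)/71358 = (176 - 1*513)/71358 = (176 - 513)*(1/71358) = -337*1/71358 = -337/71358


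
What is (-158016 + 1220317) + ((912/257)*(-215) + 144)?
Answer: 272852285/257 ≈ 1.0617e+6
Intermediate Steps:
(-158016 + 1220317) + ((912/257)*(-215) + 144) = 1062301 + ((912*(1/257))*(-215) + 144) = 1062301 + ((912/257)*(-215) + 144) = 1062301 + (-196080/257 + 144) = 1062301 - 159072/257 = 272852285/257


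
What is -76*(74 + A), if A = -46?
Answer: -2128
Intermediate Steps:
-76*(74 + A) = -76*(74 - 46) = -76*28 = -2128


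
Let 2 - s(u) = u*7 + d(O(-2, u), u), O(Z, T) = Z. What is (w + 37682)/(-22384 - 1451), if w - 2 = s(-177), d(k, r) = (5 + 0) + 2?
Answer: -38918/23835 ≈ -1.6328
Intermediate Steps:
d(k, r) = 7 (d(k, r) = 5 + 2 = 7)
s(u) = -5 - 7*u (s(u) = 2 - (u*7 + 7) = 2 - (7*u + 7) = 2 - (7 + 7*u) = 2 + (-7 - 7*u) = -5 - 7*u)
w = 1236 (w = 2 + (-5 - 7*(-177)) = 2 + (-5 + 1239) = 2 + 1234 = 1236)
(w + 37682)/(-22384 - 1451) = (1236 + 37682)/(-22384 - 1451) = 38918/(-23835) = 38918*(-1/23835) = -38918/23835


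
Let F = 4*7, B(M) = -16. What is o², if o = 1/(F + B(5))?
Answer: 1/144 ≈ 0.0069444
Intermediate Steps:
F = 28
o = 1/12 (o = 1/(28 - 16) = 1/12 ≈ 0.083333)
o² = (1/12)² = 1/144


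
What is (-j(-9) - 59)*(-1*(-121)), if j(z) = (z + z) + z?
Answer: -3872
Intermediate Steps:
j(z) = 3*z (j(z) = 2*z + z = 3*z)
(-j(-9) - 59)*(-1*(-121)) = (-3*(-9) - 59)*(-1*(-121)) = (-1*(-27) - 59)*121 = (27 - 59)*121 = -32*121 = -3872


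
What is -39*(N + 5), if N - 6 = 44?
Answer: -2145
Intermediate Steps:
N = 50 (N = 6 + 44 = 50)
-39*(N + 5) = -39*(50 + 5) = -39*55 = -2145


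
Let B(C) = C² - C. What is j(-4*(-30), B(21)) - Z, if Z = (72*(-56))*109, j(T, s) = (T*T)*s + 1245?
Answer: 6488733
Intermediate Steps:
j(T, s) = 1245 + s*T² (j(T, s) = T²*s + 1245 = s*T² + 1245 = 1245 + s*T²)
Z = -439488 (Z = -4032*109 = -439488)
j(-4*(-30), B(21)) - Z = (1245 + (21*(-1 + 21))*(-4*(-30))²) - 1*(-439488) = (1245 + (21*20)*120²) + 439488 = (1245 + 420*14400) + 439488 = (1245 + 6048000) + 439488 = 6049245 + 439488 = 6488733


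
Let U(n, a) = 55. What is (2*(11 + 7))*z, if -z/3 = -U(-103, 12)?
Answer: 5940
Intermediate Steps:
z = 165 (z = -(-3)*55 = -3*(-55) = 165)
(2*(11 + 7))*z = (2*(11 + 7))*165 = (2*18)*165 = 36*165 = 5940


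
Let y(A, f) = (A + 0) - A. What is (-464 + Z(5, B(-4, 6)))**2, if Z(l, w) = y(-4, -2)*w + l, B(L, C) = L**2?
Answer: 210681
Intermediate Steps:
y(A, f) = 0 (y(A, f) = A - A = 0)
Z(l, w) = l (Z(l, w) = 0*w + l = 0 + l = l)
(-464 + Z(5, B(-4, 6)))**2 = (-464 + 5)**2 = (-459)**2 = 210681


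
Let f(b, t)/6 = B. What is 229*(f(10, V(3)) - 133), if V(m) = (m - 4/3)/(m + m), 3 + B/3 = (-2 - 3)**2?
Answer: 60227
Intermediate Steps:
B = 66 (B = -9 + 3*(-2 - 3)**2 = -9 + 3*(-5)**2 = -9 + 3*25 = -9 + 75 = 66)
V(m) = (-4/3 + m)/(2*m) (V(m) = (m - 4*1/3)/((2*m)) = (m - 4/3)*(1/(2*m)) = (-4/3 + m)*(1/(2*m)) = (-4/3 + m)/(2*m))
f(b, t) = 396 (f(b, t) = 6*66 = 396)
229*(f(10, V(3)) - 133) = 229*(396 - 133) = 229*263 = 60227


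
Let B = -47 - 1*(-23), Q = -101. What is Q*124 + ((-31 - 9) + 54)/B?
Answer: -150295/12 ≈ -12525.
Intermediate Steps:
B = -24 (B = -47 + 23 = -24)
Q*124 + ((-31 - 9) + 54)/B = -101*124 + ((-31 - 9) + 54)/(-24) = -12524 + (-40 + 54)*(-1/24) = -12524 + 14*(-1/24) = -12524 - 7/12 = -150295/12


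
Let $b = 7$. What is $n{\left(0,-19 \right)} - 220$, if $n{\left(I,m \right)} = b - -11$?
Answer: $-202$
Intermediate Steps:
$n{\left(I,m \right)} = 18$ ($n{\left(I,m \right)} = 7 - -11 = 7 + 11 = 18$)
$n{\left(0,-19 \right)} - 220 = 18 - 220 = -202$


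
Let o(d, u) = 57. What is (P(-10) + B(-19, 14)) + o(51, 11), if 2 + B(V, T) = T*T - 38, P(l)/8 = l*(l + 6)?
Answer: 533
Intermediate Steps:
P(l) = 8*l*(6 + l) (P(l) = 8*(l*(l + 6)) = 8*(l*(6 + l)) = 8*l*(6 + l))
B(V, T) = -40 + T² (B(V, T) = -2 + (T*T - 38) = -2 + (T² - 38) = -2 + (-38 + T²) = -40 + T²)
(P(-10) + B(-19, 14)) + o(51, 11) = (8*(-10)*(6 - 10) + (-40 + 14²)) + 57 = (8*(-10)*(-4) + (-40 + 196)) + 57 = (320 + 156) + 57 = 476 + 57 = 533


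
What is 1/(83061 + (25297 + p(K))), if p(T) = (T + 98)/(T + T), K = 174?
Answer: 87/9427214 ≈ 9.2286e-6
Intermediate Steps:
p(T) = (98 + T)/(2*T) (p(T) = (98 + T)/((2*T)) = (98 + T)*(1/(2*T)) = (98 + T)/(2*T))
1/(83061 + (25297 + p(K))) = 1/(83061 + (25297 + (½)*(98 + 174)/174)) = 1/(83061 + (25297 + (½)*(1/174)*272)) = 1/(83061 + (25297 + 68/87)) = 1/(83061 + 2200907/87) = 1/(9427214/87) = 87/9427214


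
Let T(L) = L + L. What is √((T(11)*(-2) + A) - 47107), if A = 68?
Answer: I*√47083 ≈ 216.99*I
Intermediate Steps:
T(L) = 2*L
√((T(11)*(-2) + A) - 47107) = √(((2*11)*(-2) + 68) - 47107) = √((22*(-2) + 68) - 47107) = √((-44 + 68) - 47107) = √(24 - 47107) = √(-47083) = I*√47083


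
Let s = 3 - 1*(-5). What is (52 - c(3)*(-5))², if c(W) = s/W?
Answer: 38416/9 ≈ 4268.4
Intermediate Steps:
s = 8 (s = 3 + 5 = 8)
c(W) = 8/W
(52 - c(3)*(-5))² = (52 - 8/3*(-5))² = (52 + 40/3)² = (196/3)² = 38416/9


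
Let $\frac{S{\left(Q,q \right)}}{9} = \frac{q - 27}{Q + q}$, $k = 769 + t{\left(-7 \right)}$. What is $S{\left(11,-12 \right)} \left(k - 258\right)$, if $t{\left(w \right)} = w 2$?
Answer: $174447$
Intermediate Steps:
$t{\left(w \right)} = 2 w$
$k = 755$ ($k = 769 + 2 \left(-7\right) = 769 - 14 = 755$)
$S{\left(Q,q \right)} = \frac{9 \left(-27 + q\right)}{Q + q}$ ($S{\left(Q,q \right)} = 9 \frac{q - 27}{Q + q} = 9 \frac{-27 + q}{Q + q} = \frac{9 \left(-27 + q\right)}{Q + q}$)
$S{\left(11,-12 \right)} \left(k - 258\right) = \frac{9 \left(-27 - 12\right)}{11 - 12} \left(755 - 258\right) = 9 \frac{1}{-1} \left(-39\right) 497 = 9 \left(-1\right) \left(-39\right) 497 = 351 \cdot 497 = 174447$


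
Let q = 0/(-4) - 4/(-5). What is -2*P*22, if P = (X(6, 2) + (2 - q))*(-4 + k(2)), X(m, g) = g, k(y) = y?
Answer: 1408/5 ≈ 281.60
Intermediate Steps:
q = ⅘ (q = 0*(-¼) - 4*(-⅕) = 0 + ⅘ = ⅘ ≈ 0.80000)
P = -32/5 (P = (2 + (2 - 1*⅘))*(-4 + 2) = (2 + (2 - ⅘))*(-2) = (2 + 6/5)*(-2) = (16/5)*(-2) = -32/5 ≈ -6.4000)
-2*P*22 = -2*(-32/5)*22 = (64/5)*22 = 1408/5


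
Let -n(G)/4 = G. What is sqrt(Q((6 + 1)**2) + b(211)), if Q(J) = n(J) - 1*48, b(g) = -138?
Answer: I*sqrt(382) ≈ 19.545*I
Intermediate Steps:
n(G) = -4*G
Q(J) = -48 - 4*J (Q(J) = -4*J - 1*48 = -4*J - 48 = -48 - 4*J)
sqrt(Q((6 + 1)**2) + b(211)) = sqrt((-48 - 4*(6 + 1)**2) - 138) = sqrt((-48 - 4*7**2) - 138) = sqrt((-48 - 4*49) - 138) = sqrt((-48 - 196) - 138) = sqrt(-244 - 138) = sqrt(-382) = I*sqrt(382)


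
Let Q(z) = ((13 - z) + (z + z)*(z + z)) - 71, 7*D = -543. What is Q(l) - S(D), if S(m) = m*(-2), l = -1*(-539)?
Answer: 8129323/7 ≈ 1.1613e+6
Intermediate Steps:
D = -543/7 (D = (⅐)*(-543) = -543/7 ≈ -77.571)
l = 539
S(m) = -2*m
Q(z) = -58 - z + 4*z² (Q(z) = ((13 - z) + (2*z)*(2*z)) - 71 = ((13 - z) + 4*z²) - 71 = (13 - z + 4*z²) - 71 = -58 - z + 4*z²)
Q(l) - S(D) = (-58 - 1*539 + 4*539²) - (-2)*(-543)/7 = (-58 - 539 + 4*290521) - 1*1086/7 = (-58 - 539 + 1162084) - 1086/7 = 1161487 - 1086/7 = 8129323/7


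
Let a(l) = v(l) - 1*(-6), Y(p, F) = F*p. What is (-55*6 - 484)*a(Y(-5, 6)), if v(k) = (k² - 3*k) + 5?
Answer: -814814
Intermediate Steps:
v(k) = 5 + k² - 3*k
a(l) = 11 + l² - 3*l (a(l) = (5 + l² - 3*l) - 1*(-6) = (5 + l² - 3*l) + 6 = 11 + l² - 3*l)
(-55*6 - 484)*a(Y(-5, 6)) = (-55*6 - 484)*(11 + (6*(-5))² - 18*(-5)) = (-330 - 484)*(11 + (-30)² - 3*(-30)) = -814*(11 + 900 + 90) = -814*1001 = -814814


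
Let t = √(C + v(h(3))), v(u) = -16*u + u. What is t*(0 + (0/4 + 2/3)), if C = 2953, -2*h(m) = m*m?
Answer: √12082/3 ≈ 36.639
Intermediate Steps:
h(m) = -m²/2 (h(m) = -m*m/2 = -m²/2)
v(u) = -15*u
t = √12082/2 (t = √(2953 - (-15)*3²/2) = √(2953 - (-15)*9/2) = √(2953 - 15*(-9/2)) = √(2953 + 135/2) = √(6041/2) = √12082/2 ≈ 54.959)
t*(0 + (0/4 + 2/3)) = (√12082/2)*(0 + (0/4 + 2/3)) = (√12082/2)*(0 + (0*(¼) + 2*(⅓))) = (√12082/2)*(0 + (0 + ⅔)) = (√12082/2)*(0 + ⅔) = (√12082/2)*(⅔) = √12082/3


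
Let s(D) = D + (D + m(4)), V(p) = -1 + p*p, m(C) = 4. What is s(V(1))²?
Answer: 16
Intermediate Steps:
V(p) = -1 + p²
s(D) = 4 + 2*D (s(D) = D + (D + 4) = D + (4 + D) = 4 + 2*D)
s(V(1))² = (4 + 2*(-1 + 1²))² = (4 + 2*(-1 + 1))² = (4 + 2*0)² = (4 + 0)² = 4² = 16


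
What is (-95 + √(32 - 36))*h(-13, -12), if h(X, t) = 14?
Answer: -1330 + 28*I ≈ -1330.0 + 28.0*I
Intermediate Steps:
(-95 + √(32 - 36))*h(-13, -12) = (-95 + √(32 - 36))*14 = (-95 + √(-4))*14 = (-95 + 2*I)*14 = -1330 + 28*I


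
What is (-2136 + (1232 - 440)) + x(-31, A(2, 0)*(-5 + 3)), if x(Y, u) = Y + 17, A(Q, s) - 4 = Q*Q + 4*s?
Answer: -1358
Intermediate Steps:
A(Q, s) = 4 + Q**2 + 4*s (A(Q, s) = 4 + (Q*Q + 4*s) = 4 + (Q**2 + 4*s) = 4 + Q**2 + 4*s)
x(Y, u) = 17 + Y
(-2136 + (1232 - 440)) + x(-31, A(2, 0)*(-5 + 3)) = (-2136 + (1232 - 440)) + (17 - 31) = (-2136 + 792) - 14 = -1344 - 14 = -1358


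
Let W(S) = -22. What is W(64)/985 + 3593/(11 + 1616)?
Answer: 3503311/1602595 ≈ 2.1860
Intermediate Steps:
W(64)/985 + 3593/(11 + 1616) = -22/985 + 3593/(11 + 1616) = -22*1/985 + 3593/1627 = -22/985 + 3593*(1/1627) = -22/985 + 3593/1627 = 3503311/1602595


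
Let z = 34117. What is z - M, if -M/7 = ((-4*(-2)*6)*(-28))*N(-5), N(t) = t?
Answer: 81157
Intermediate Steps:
M = -47040 (M = -7*(-4*(-2)*6)*(-28)*(-5) = -7*(8*6)*(-28)*(-5) = -7*48*(-28)*(-5) = -(-9408)*(-5) = -7*6720 = -47040)
z - M = 34117 - 1*(-47040) = 34117 + 47040 = 81157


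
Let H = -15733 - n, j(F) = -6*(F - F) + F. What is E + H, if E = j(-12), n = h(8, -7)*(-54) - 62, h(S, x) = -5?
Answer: -15953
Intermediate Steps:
n = 208 (n = -5*(-54) - 62 = 270 - 62 = 208)
j(F) = F (j(F) = -6*0 + F = 0 + F = F)
E = -12
H = -15941 (H = -15733 - 1*208 = -15733 - 208 = -15941)
E + H = -12 - 15941 = -15953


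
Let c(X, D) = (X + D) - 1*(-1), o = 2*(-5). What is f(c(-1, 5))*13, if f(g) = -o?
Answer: 130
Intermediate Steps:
o = -10
c(X, D) = 1 + D + X (c(X, D) = (D + X) + 1 = 1 + D + X)
f(g) = 10 (f(g) = -1*(-10) = 10)
f(c(-1, 5))*13 = 10*13 = 130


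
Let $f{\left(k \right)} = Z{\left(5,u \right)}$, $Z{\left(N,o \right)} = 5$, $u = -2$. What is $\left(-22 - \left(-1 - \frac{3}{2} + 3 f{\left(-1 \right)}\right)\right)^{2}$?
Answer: $\frac{4761}{4} \approx 1190.3$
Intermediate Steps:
$f{\left(k \right)} = 5$
$\left(-22 - \left(-1 - \frac{3}{2} + 3 f{\left(-1 \right)}\right)\right)^{2} = \left(-22 - \left(-1 + 15 - \frac{3}{2}\right)\right)^{2} = \left(-22 + \left(- (15 + 6 \left(- \frac{1}{4}\right)) + 1\right)\right)^{2} = \left(-22 + \left(- (15 - \frac{3}{2}) + 1\right)\right)^{2} = \left(-22 + \left(\left(-1\right) \frac{27}{2} + 1\right)\right)^{2} = \left(-22 + \left(- \frac{27}{2} + 1\right)\right)^{2} = \left(-22 - \frac{25}{2}\right)^{2} = \left(- \frac{69}{2}\right)^{2} = \frac{4761}{4}$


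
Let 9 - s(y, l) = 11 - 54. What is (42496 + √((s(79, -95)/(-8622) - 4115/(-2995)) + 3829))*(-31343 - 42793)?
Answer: -3150483456 - 98848*√177373073080010/286921 ≈ -3.1551e+9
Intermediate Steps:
s(y, l) = 52 (s(y, l) = 9 - (11 - 54) = 9 - 1*(-43) = 9 + 43 = 52)
(42496 + √((s(79, -95)/(-8622) - 4115/(-2995)) + 3829))*(-31343 - 42793) = (42496 + √((52/(-8622) - 4115/(-2995)) + 3829))*(-31343 - 42793) = (42496 + √((52*(-1/8622) - 4115*(-1/2995)) + 3829))*(-74136) = (42496 + √((-26/4311 + 823/599) + 3829))*(-74136) = (42496 + √(3532379/2582289 + 3829))*(-74136) = (42496 + √(9891116960/2582289))*(-74136) = (42496 + 4*√177373073080010/860763)*(-74136) = -3150483456 - 98848*√177373073080010/286921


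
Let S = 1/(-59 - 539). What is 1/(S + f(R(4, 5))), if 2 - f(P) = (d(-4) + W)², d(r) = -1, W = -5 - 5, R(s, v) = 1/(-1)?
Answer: -598/71163 ≈ -0.0084032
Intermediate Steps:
R(s, v) = -1
W = -10
S = -1/598 (S = 1/(-598) = -1/598 ≈ -0.0016722)
f(P) = -119 (f(P) = 2 - (-1 - 10)² = 2 - 1*(-11)² = 2 - 1*121 = 2 - 121 = -119)
1/(S + f(R(4, 5))) = 1/(-1/598 - 119) = 1/(-71163/598) = -598/71163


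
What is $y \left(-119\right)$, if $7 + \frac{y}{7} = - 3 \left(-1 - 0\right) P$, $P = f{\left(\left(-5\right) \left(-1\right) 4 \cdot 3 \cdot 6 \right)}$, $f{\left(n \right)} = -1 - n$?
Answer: $907970$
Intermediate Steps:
$P = -361$ ($P = -1 - \left(-5\right) \left(-1\right) 4 \cdot 3 \cdot 6 = -1 - 5 \cdot 4 \cdot 3 \cdot 6 = -1 - 20 \cdot 3 \cdot 6 = -1 - 60 \cdot 6 = -1 - 360 = -361$)
$y = -7630$ ($y = -49 + 7 - 3 \left(-1 - 0\right) \left(-361\right) = -49 + 7 - 3 \left(-1 + 0\right) \left(-361\right) = -49 + 7 \left(-3\right) \left(-1\right) \left(-361\right) = -49 + 7 \cdot 3 \left(-361\right) = -49 + 7 \left(-1083\right) = -49 - 7581 = -7630$)
$y \left(-119\right) = \left(-7630\right) \left(-119\right) = 907970$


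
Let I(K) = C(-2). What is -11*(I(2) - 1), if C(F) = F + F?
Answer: 55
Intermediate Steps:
C(F) = 2*F
I(K) = -4 (I(K) = 2*(-2) = -4)
-11*(I(2) - 1) = -11*(-4 - 1) = -11*(-5) = 55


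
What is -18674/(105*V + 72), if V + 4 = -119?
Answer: 18674/12843 ≈ 1.4540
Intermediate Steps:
V = -123 (V = -4 - 119 = -123)
-18674/(105*V + 72) = -18674/(105*(-123) + 72) = -18674/(-12915 + 72) = -18674/(-12843) = -18674*(-1/12843) = 18674/12843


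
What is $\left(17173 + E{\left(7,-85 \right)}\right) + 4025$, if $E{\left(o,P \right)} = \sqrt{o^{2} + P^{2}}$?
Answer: $21198 + \sqrt{7274} \approx 21283.0$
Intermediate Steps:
$E{\left(o,P \right)} = \sqrt{P^{2} + o^{2}}$
$\left(17173 + E{\left(7,-85 \right)}\right) + 4025 = \left(17173 + \sqrt{\left(-85\right)^{2} + 7^{2}}\right) + 4025 = \left(17173 + \sqrt{7225 + 49}\right) + 4025 = \left(17173 + \sqrt{7274}\right) + 4025 = 21198 + \sqrt{7274}$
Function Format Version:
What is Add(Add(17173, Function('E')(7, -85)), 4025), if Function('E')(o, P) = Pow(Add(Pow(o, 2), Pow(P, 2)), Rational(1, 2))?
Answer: Add(21198, Pow(7274, Rational(1, 2))) ≈ 21283.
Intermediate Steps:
Function('E')(o, P) = Pow(Add(Pow(P, 2), Pow(o, 2)), Rational(1, 2))
Add(Add(17173, Function('E')(7, -85)), 4025) = Add(Add(17173, Pow(Add(Pow(-85, 2), Pow(7, 2)), Rational(1, 2))), 4025) = Add(Add(17173, Pow(Add(7225, 49), Rational(1, 2))), 4025) = Add(Add(17173, Pow(7274, Rational(1, 2))), 4025) = Add(21198, Pow(7274, Rational(1, 2)))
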